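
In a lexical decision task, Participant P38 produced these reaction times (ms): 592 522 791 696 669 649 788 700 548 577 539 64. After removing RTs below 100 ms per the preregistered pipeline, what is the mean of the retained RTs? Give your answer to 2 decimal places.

Excluded: 64
Retained (n=11): Σ = 7071
Mean = 7071/11 = 642.8182

642.82 ms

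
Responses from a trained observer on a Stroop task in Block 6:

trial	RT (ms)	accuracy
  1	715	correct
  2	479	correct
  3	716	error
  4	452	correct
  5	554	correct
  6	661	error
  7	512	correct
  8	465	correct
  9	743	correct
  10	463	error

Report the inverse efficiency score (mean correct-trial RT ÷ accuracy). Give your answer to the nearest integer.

Correct trials (n=7): 715, 479, 452, 554, 512, 465, 743
Mean correct RT = 3920/7 = 560.0000 ms
Proportion correct = 7/10
IES = 560.0000 / (7/10) = 800.000 ms

800 ms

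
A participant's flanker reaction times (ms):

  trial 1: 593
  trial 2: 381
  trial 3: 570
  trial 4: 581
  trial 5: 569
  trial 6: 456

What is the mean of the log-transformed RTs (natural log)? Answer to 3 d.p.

6.251

ln(RT): 6.3852, 5.9428, 6.3456, 6.3648, 6.3439, 6.1225
Σ ln(RT) = 37.5048
Mean = 37.5048/6 = 6.25079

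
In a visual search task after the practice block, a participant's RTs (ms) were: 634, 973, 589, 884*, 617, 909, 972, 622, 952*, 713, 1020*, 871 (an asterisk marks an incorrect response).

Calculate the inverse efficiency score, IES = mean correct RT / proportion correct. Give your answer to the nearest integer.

Correct trials (n=9): 634, 973, 589, 617, 909, 972, 622, 713, 871
Mean correct RT = 6900/9 = 766.6667 ms
Proportion correct = 9/12
IES = 766.6667 / (9/12) = 1022.222 ms

1022 ms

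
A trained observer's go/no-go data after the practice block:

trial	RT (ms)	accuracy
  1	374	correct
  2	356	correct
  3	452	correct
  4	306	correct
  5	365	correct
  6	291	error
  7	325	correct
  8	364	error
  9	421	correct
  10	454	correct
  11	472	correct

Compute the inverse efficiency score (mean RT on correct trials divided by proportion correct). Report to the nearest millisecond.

479 ms

Correct trials (n=9): 374, 356, 452, 306, 365, 325, 421, 454, 472
Mean correct RT = 3525/9 = 391.6667 ms
Proportion correct = 9/11
IES = 391.6667 / (9/11) = 478.704 ms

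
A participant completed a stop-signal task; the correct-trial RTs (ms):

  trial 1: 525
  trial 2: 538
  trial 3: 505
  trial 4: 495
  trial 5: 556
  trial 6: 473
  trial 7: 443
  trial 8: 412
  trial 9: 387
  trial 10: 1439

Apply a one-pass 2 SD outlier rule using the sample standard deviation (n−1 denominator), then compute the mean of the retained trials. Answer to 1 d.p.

n = 10, ΣRT = 5773, M = 577.300
Σ(x−M)² = 851714.10; s = √(851714.10/9) = 307.628
Cutoffs: 577.300 ± 2·307.628 → [-38.0, 1192.6]
Outside: 1439 → excluded.
Retained (n=9): Σ = 4334, mean = 4334/9 = 481.556

481.6 ms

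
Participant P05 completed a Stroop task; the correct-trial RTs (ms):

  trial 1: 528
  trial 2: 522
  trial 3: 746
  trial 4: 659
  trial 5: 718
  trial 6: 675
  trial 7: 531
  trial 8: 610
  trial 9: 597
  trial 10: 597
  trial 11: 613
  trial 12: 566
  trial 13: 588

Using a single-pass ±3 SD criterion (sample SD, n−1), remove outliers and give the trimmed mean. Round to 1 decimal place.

n = 13, ΣRT = 7950, M = 611.538
Σ(x−M)² = 60231.23; s = √(60231.23/12) = 70.847
Cutoffs: 611.538 ± 3·70.847 → [399.0, 824.1]
No RTs fall outside the cutoffs; all 13 retained. Mean = 7950/13 = 611.538

611.5 ms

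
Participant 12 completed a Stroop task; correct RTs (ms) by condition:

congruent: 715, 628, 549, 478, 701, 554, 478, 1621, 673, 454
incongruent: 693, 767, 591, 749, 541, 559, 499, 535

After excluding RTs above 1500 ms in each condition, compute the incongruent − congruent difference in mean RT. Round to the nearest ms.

36 ms

congruent: exclude 1621
M(congruent) = 5230/9 = 581.111
M(incongruent) = 4934/8 = 616.750
Difference = 616.750 − 581.111 = 35.639 ms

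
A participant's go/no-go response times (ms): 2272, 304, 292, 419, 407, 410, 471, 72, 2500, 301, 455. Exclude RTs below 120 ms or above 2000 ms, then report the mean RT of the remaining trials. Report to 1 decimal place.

382.4 ms

Excluded: 72, 2272, 2500
Retained (n=8): Σ = 3059
Mean = 3059/8 = 382.3750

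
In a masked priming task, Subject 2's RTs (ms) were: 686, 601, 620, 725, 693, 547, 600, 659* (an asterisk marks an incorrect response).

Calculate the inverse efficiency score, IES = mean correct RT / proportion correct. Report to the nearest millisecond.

Correct trials (n=7): 686, 601, 620, 725, 693, 547, 600
Mean correct RT = 4472/7 = 638.8571 ms
Proportion correct = 7/8
IES = 638.8571 / (7/8) = 730.122 ms

730 ms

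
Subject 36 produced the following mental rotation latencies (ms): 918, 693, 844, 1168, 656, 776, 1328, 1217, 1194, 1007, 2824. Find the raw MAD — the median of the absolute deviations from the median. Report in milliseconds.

Sorted: 656, 693, 776, 844, 918, 1007, 1168, 1194, 1217, 1328, 2824 → median = 1007
|x − 1007|: 89, 314, 163, 161, 351, 231, 321, 210, 187, 0, 1817
Sorted deviations: 0, 89, 161, 163, 187, 210, 231, 314, 321, 351, 1817 → MAD = 210

210 ms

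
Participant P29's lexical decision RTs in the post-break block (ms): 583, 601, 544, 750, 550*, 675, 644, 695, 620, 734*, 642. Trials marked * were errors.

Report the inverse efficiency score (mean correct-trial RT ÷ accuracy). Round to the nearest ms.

781 ms

Correct trials (n=9): 583, 601, 544, 750, 675, 644, 695, 620, 642
Mean correct RT = 5754/9 = 639.3333 ms
Proportion correct = 9/11
IES = 639.3333 / (9/11) = 781.407 ms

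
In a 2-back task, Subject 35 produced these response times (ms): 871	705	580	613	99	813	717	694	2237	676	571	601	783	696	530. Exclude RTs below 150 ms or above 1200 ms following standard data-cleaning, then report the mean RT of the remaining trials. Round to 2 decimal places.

680.77 ms

Excluded: 99, 2237
Retained (n=13): Σ = 8850
Mean = 8850/13 = 680.7692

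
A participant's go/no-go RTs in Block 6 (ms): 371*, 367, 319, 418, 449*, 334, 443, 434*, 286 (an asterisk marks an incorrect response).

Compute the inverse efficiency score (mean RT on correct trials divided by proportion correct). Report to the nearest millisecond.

Correct trials (n=6): 367, 319, 418, 334, 443, 286
Mean correct RT = 2167/6 = 361.1667 ms
Proportion correct = 6/9
IES = 361.1667 / (6/9) = 541.750 ms

542 ms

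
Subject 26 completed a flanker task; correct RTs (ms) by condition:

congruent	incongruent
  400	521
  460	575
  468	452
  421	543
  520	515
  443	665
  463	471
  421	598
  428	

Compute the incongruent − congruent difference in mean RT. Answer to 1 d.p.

95.4 ms

M(congruent) = 4024/9 = 447.111
M(incongruent) = 4340/8 = 542.500
Difference = 542.500 − 447.111 = 95.389 ms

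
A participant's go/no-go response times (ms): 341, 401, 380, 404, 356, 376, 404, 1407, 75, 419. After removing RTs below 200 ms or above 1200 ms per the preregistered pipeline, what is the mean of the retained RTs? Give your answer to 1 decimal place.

Excluded: 75, 1407
Retained (n=8): Σ = 3081
Mean = 3081/8 = 385.1250

385.1 ms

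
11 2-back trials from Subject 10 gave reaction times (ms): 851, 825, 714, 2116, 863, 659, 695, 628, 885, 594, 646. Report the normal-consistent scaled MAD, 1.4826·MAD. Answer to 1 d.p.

Sorted: 594, 628, 646, 659, 695, 714, 825, 851, 863, 885, 2116 → median = 714
|x − 714| sorted: 0, 19, 55, 68, 86, 111, 120, 137, 149, 171, 1402 → MAD = 111
Robust SD ≈ 1.4826 × 111 = 164.569

164.6 ms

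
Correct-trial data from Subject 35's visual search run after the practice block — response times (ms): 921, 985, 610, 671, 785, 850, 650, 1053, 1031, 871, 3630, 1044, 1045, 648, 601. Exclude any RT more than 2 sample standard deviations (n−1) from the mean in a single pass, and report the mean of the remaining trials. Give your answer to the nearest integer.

n = 15, ΣRT = 15395, M = 1026.333
Σ(x−M)² = 7672007.33; s = √(7672007.33/14) = 740.271
Cutoffs: 1026.333 ± 2·740.271 → [-454.2, 2506.9]
Outside: 3630 → excluded.
Retained (n=14): Σ = 11765, mean = 11765/14 = 840.357

840 ms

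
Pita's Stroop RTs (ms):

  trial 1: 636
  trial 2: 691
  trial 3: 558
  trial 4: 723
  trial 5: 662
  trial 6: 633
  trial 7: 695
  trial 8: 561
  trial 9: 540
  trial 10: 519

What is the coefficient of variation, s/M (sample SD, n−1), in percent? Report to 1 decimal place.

n = 10, Σ = 6218, M = 621.8000
Σ(x−M)² = 47357.600; s = √(47357.600/9) = 72.5393
CV = 72.5393 / 621.8000 = 0.11666 = 11.666%

11.7%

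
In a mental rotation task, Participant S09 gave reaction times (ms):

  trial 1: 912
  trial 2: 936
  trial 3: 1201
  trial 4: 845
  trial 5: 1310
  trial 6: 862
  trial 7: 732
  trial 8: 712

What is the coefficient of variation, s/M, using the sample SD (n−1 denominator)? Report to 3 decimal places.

0.226

n = 8, Σ = 7510, M = 938.7500
Σ(x−M)² = 316165.500; s = √(316165.500/7) = 212.5241
CV = 212.5241 / 938.7500 = 0.22639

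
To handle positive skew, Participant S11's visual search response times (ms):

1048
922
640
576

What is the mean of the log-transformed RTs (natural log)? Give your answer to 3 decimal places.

ln(RT): 6.9546, 6.8265, 6.4615, 6.3561
Σ ln(RT) = 26.5988
Mean = 26.5988/4 = 6.64969

6.650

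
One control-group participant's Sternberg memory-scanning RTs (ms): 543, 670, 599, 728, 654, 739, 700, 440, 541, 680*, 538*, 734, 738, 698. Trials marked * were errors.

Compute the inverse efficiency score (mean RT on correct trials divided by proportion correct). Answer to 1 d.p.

756.8 ms

Correct trials (n=12): 543, 670, 599, 728, 654, 739, 700, 440, 541, 734, 738, 698
Mean correct RT = 7784/12 = 648.6667 ms
Proportion correct = 12/14
IES = 648.6667 / (12/14) = 756.778 ms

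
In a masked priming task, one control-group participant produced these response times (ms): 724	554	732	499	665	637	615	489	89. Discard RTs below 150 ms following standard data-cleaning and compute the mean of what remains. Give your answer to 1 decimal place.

614.4 ms

Excluded: 89
Retained (n=8): Σ = 4915
Mean = 4915/8 = 614.3750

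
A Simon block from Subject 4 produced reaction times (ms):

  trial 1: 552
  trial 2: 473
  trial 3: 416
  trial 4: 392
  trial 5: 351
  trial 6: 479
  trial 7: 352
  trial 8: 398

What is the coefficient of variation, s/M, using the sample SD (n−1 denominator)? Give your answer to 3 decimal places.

0.163

n = 8, Σ = 3413, M = 426.6250
Σ(x−M)² = 34031.875; s = √(34031.875/7) = 69.7259
CV = 69.7259 / 426.6250 = 0.16344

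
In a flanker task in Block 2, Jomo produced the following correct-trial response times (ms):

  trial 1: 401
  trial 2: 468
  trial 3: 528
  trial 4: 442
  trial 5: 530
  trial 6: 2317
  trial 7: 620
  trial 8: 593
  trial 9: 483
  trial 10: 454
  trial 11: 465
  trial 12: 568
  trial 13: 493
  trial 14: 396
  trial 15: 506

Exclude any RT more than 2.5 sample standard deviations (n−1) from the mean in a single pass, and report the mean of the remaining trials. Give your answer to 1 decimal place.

n = 15, ΣRT = 9264, M = 617.600
Σ(x−M)² = 3152119.60; s = √(3152119.60/14) = 474.501
Cutoffs: 617.600 ± 2.5·474.501 → [-568.7, 1803.9]
Outside: 2317 → excluded.
Retained (n=14): Σ = 6947, mean = 6947/14 = 496.214

496.2 ms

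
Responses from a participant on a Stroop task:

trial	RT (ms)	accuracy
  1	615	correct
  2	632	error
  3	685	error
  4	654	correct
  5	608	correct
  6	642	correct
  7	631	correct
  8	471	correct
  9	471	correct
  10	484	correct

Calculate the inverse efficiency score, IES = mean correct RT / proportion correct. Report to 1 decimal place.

715.0 ms

Correct trials (n=8): 615, 654, 608, 642, 631, 471, 471, 484
Mean correct RT = 4576/8 = 572.0000 ms
Proportion correct = 8/10
IES = 572.0000 / (8/10) = 715.000 ms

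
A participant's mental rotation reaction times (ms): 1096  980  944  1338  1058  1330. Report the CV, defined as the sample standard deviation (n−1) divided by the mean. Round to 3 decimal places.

n = 6, Σ = 6746, M = 1124.3333
Σ(x−M)² = 146507.333; s = √(146507.333/5) = 171.1767
CV = 171.1767 / 1124.3333 = 0.15225

0.152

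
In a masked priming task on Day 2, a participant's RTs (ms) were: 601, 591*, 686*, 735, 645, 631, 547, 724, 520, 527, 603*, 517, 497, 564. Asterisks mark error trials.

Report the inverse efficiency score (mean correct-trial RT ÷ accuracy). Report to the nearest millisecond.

753 ms

Correct trials (n=11): 601, 735, 645, 631, 547, 724, 520, 527, 517, 497, 564
Mean correct RT = 6508/11 = 591.6364 ms
Proportion correct = 11/14
IES = 591.6364 / (11/14) = 752.992 ms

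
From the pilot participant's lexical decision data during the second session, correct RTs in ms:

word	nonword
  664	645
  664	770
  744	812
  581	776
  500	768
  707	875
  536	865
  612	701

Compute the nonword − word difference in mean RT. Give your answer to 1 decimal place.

M(word) = 5008/8 = 626.000
M(nonword) = 6212/8 = 776.500
Difference = 776.500 − 626.000 = 150.500 ms

150.5 ms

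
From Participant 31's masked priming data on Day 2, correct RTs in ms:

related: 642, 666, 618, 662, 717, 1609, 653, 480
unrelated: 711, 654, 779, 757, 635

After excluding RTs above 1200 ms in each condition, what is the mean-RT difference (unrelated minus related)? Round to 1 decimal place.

73.2 ms

related: exclude 1609
M(related) = 4438/7 = 634.000
M(unrelated) = 3536/5 = 707.200
Difference = 707.200 − 634.000 = 73.200 ms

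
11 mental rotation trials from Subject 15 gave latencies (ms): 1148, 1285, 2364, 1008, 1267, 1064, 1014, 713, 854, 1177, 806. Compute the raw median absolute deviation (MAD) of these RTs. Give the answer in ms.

203 ms

Sorted: 713, 806, 854, 1008, 1014, 1064, 1148, 1177, 1267, 1285, 2364 → median = 1064
|x − 1064|: 84, 221, 1300, 56, 203, 0, 50, 351, 210, 113, 258
Sorted deviations: 0, 50, 56, 84, 113, 203, 210, 221, 258, 351, 1300 → MAD = 203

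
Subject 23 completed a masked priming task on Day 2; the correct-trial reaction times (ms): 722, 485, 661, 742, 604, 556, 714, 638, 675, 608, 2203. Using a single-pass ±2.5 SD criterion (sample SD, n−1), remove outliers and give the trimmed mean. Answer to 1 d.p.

n = 11, ΣRT = 8608, M = 782.545
Σ(x−M)² = 2277132.73; s = √(2277132.73/10) = 477.193
Cutoffs: 782.545 ± 2.5·477.193 → [-410.4, 1975.5]
Outside: 2203 → excluded.
Retained (n=10): Σ = 6405, mean = 6405/10 = 640.500

640.5 ms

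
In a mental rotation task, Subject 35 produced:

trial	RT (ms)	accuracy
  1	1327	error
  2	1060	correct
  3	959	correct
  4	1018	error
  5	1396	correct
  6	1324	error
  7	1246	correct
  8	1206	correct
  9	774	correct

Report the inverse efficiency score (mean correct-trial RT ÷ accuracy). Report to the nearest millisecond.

Correct trials (n=6): 1060, 959, 1396, 1246, 1206, 774
Mean correct RT = 6641/6 = 1106.8333 ms
Proportion correct = 6/9
IES = 1106.8333 / (6/9) = 1660.250 ms

1660 ms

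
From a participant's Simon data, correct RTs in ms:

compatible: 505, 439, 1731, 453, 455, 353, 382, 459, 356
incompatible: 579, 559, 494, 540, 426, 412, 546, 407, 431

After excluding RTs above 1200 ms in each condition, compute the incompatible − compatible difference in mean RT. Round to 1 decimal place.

63.0 ms

compatible: exclude 1731
M(compatible) = 3402/8 = 425.250
M(incompatible) = 4394/9 = 488.222
Difference = 488.222 − 425.250 = 62.972 ms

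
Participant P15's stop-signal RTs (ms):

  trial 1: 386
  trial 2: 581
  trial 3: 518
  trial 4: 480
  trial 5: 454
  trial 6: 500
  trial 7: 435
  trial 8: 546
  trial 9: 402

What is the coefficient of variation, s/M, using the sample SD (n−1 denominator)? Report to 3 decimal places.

n = 9, Σ = 4302, M = 478.0000
Σ(x−M)² = 33986.000; s = √(33986.000/8) = 65.1786
CV = 65.1786 / 478.0000 = 0.13636

0.136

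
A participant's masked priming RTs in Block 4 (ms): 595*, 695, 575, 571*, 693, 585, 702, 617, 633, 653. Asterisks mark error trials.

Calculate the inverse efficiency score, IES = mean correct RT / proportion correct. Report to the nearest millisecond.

805 ms

Correct trials (n=8): 695, 575, 693, 585, 702, 617, 633, 653
Mean correct RT = 5153/8 = 644.1250 ms
Proportion correct = 8/10
IES = 644.1250 / (8/10) = 805.156 ms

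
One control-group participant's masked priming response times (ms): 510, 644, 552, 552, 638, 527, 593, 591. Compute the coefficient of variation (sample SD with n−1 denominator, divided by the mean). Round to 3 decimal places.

0.085

n = 8, Σ = 4607, M = 575.8750
Σ(x−M)² = 16890.875; s = √(16890.875/7) = 49.1221
CV = 49.1221 / 575.8750 = 0.08530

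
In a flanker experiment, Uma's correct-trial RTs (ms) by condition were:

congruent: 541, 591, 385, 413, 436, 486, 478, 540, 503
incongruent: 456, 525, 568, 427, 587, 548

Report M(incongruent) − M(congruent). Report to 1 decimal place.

M(congruent) = 4373/9 = 485.889
M(incongruent) = 3111/6 = 518.500
Difference = 518.500 − 485.889 = 32.611 ms

32.6 ms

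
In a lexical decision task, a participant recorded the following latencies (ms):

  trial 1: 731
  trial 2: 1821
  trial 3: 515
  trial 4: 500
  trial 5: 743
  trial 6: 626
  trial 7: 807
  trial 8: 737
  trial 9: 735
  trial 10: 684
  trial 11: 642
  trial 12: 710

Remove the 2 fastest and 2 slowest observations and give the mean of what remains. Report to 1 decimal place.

Sorted: 500, 515, 626, 642, 684, 710, 731, 735, 737, 743, 807, 1821
Drop lowest 2 (500, 515) and highest 2 (807, 1821)
Remaining (n=8): Σ = 5608, mean = 5608/8 = 701.000

701.0 ms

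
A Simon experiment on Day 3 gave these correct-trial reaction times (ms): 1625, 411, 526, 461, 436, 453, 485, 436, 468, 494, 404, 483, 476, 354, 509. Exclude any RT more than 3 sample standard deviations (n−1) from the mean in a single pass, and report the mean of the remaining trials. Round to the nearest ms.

n = 15, ΣRT = 8021, M = 534.733
Σ(x−M)² = 1300810.93; s = √(1300810.93/14) = 304.820
Cutoffs: 534.733 ± 3·304.820 → [-379.7, 1449.2]
Outside: 1625 → excluded.
Retained (n=14): Σ = 6396, mean = 6396/14 = 456.857

457 ms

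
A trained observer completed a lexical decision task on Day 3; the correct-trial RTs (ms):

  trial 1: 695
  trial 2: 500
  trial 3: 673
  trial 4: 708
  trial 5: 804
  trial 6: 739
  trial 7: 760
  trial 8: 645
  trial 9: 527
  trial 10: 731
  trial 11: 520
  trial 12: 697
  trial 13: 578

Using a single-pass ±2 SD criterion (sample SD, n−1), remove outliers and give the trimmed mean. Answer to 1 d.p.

n = 13, ΣRT = 8577, M = 659.769
Σ(x−M)² = 116922.31; s = √(116922.31/12) = 98.709
Cutoffs: 659.769 ± 2·98.709 → [462.4, 857.2]
No RTs fall outside the cutoffs; all 13 retained. Mean = 8577/13 = 659.769

659.8 ms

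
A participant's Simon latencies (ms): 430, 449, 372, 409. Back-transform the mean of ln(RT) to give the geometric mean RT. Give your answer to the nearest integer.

ln(RT): 6.0638, 6.1070, 5.9189, 6.0137
Mean ln(RT) = 24.1034/4 = 6.02585
Geometric mean = exp(6.02585) = 414.00 ms

414 ms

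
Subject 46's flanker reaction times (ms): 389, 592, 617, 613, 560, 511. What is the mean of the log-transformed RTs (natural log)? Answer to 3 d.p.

ln(RT): 5.9636, 6.3835, 6.4249, 6.4184, 6.3279, 6.2364
Σ ln(RT) = 37.7546
Mean = 37.7546/6 = 6.29244

6.292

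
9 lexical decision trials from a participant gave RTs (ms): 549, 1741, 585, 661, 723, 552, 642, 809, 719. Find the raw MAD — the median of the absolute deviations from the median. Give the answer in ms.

Sorted: 549, 552, 585, 642, 661, 719, 723, 809, 1741 → median = 661
|x − 661|: 112, 1080, 76, 0, 62, 109, 19, 148, 58
Sorted deviations: 0, 19, 58, 62, 76, 109, 112, 148, 1080 → MAD = 76

76 ms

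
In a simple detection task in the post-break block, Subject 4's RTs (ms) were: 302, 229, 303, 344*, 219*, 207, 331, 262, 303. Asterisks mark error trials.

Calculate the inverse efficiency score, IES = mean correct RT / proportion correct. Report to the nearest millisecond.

356 ms

Correct trials (n=7): 302, 229, 303, 207, 331, 262, 303
Mean correct RT = 1937/7 = 276.7143 ms
Proportion correct = 7/9
IES = 276.7143 / (7/9) = 355.776 ms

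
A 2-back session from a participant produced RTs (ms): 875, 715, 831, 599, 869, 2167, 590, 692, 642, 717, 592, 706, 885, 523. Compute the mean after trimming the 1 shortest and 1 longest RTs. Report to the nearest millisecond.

Sorted: 523, 590, 592, 599, 642, 692, 706, 715, 717, 831, 869, 875, 885, 2167
Drop lowest 1 (523) and highest 1 (2167)
Remaining (n=12): Σ = 8713, mean = 8713/12 = 726.083

726 ms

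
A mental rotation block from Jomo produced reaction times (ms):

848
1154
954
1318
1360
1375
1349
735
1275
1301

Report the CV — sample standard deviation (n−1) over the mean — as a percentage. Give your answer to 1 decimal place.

n = 10, Σ = 11669, M = 1166.9000
Σ(x−M)² = 499980.900; s = √(499980.900/9) = 235.6978
CV = 235.6978 / 1166.9000 = 0.20199 = 20.199%

20.2%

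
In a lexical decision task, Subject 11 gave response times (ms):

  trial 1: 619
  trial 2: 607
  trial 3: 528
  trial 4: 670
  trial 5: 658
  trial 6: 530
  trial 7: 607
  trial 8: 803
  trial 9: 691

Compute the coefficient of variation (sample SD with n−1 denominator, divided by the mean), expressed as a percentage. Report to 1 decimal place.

n = 9, Σ = 5713, M = 634.7778
Σ(x−M)² = 57411.556; s = √(57411.556/8) = 84.7139
CV = 84.7139 / 634.7778 = 0.13345 = 13.345%

13.3%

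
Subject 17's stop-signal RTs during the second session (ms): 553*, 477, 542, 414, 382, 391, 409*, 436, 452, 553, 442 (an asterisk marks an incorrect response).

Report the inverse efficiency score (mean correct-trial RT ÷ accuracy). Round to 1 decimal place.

Correct trials (n=9): 477, 542, 414, 382, 391, 436, 452, 553, 442
Mean correct RT = 4089/9 = 454.3333 ms
Proportion correct = 9/11
IES = 454.3333 / (9/11) = 555.296 ms

555.3 ms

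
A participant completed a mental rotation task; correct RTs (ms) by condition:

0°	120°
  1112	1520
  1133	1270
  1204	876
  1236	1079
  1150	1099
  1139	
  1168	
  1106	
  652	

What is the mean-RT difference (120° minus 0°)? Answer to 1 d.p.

M(0°) = 9900/9 = 1100.000
M(120°) = 5844/5 = 1168.800
Difference = 1168.800 − 1100.000 = 68.800 ms

68.8 ms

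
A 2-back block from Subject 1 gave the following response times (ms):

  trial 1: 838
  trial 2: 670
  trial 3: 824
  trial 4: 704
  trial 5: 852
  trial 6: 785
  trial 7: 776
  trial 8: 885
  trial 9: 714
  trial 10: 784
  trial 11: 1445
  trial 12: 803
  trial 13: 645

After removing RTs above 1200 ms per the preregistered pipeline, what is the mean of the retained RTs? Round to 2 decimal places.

773.33 ms

Excluded: 1445
Retained (n=12): Σ = 9280
Mean = 9280/12 = 773.3333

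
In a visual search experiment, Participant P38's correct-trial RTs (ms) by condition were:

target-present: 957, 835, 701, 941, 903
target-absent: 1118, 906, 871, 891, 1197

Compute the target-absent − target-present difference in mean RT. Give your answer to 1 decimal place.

M(target-present) = 4337/5 = 867.400
M(target-absent) = 4983/5 = 996.600
Difference = 996.600 − 867.400 = 129.200 ms

129.2 ms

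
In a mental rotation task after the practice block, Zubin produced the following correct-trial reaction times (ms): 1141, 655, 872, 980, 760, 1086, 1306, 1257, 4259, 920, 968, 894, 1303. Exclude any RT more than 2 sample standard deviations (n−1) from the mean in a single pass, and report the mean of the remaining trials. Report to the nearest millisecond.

1012 ms

n = 13, ΣRT = 16401, M = 1261.615
Σ(x−M)² = 10222167.08; s = √(10222167.08/12) = 922.956
Cutoffs: 1261.615 ± 2·922.956 → [-584.3, 3107.5]
Outside: 4259 → excluded.
Retained (n=12): Σ = 12142, mean = 12142/12 = 1011.833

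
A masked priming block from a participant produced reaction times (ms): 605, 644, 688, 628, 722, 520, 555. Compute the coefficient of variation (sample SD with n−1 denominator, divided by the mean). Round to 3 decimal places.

0.114

n = 7, Σ = 4362, M = 623.1429
Σ(x−M)² = 30048.857; s = √(30048.857/6) = 70.7682
CV = 70.7682 / 623.1429 = 0.11357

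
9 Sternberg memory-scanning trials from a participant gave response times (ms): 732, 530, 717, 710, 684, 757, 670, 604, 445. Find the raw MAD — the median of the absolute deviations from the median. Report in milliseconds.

48 ms

Sorted: 445, 530, 604, 670, 684, 710, 717, 732, 757 → median = 684
|x − 684|: 48, 154, 33, 26, 0, 73, 14, 80, 239
Sorted deviations: 0, 14, 26, 33, 48, 73, 80, 154, 239 → MAD = 48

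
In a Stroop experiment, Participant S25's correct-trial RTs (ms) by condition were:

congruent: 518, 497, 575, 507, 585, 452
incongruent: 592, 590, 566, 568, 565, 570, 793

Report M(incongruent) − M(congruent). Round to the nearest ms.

84 ms

M(congruent) = 3134/6 = 522.333
M(incongruent) = 4244/7 = 606.286
Difference = 606.286 − 522.333 = 83.952 ms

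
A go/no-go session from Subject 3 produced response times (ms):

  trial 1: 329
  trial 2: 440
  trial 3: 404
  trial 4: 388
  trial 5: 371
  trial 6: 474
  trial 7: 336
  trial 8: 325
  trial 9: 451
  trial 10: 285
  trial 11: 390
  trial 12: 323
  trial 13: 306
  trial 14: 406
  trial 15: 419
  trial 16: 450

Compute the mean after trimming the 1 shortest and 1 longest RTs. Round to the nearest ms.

381 ms

Sorted: 285, 306, 323, 325, 329, 336, 371, 388, 390, 404, 406, 419, 440, 450, 451, 474
Drop lowest 1 (285) and highest 1 (474)
Remaining (n=14): Σ = 5338, mean = 5338/14 = 381.286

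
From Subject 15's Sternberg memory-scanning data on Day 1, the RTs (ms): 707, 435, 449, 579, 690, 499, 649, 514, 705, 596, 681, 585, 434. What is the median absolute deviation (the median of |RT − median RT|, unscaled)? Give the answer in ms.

Sorted: 434, 435, 449, 499, 514, 579, 585, 596, 649, 681, 690, 705, 707 → median = 585
|x − 585|: 122, 150, 136, 6, 105, 86, 64, 71, 120, 11, 96, 0, 151
Sorted deviations: 0, 6, 11, 64, 71, 86, 96, 105, 120, 122, 136, 150, 151 → MAD = 96

96 ms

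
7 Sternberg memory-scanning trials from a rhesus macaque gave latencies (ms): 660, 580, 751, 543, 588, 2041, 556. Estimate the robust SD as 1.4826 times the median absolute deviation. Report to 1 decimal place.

Sorted: 543, 556, 580, 588, 660, 751, 2041 → median = 588
|x − 588| sorted: 0, 8, 32, 45, 72, 163, 1453 → MAD = 45
Robust SD ≈ 1.4826 × 45 = 66.717

66.7 ms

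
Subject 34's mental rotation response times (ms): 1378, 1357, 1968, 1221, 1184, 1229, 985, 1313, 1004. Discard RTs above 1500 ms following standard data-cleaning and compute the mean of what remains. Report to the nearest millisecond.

1209 ms

Excluded: 1968
Retained (n=8): Σ = 9671
Mean = 9671/8 = 1208.8750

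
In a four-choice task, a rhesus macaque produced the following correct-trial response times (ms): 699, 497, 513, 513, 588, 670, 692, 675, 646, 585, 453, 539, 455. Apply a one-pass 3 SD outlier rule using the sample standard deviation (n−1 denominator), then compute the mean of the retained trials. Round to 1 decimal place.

578.8 ms

n = 13, ΣRT = 7525, M = 578.846
Σ(x−M)² = 97559.69; s = √(97559.69/12) = 90.166
Cutoffs: 578.846 ± 3·90.166 → [308.3, 849.3]
No RTs fall outside the cutoffs; all 13 retained. Mean = 7525/13 = 578.846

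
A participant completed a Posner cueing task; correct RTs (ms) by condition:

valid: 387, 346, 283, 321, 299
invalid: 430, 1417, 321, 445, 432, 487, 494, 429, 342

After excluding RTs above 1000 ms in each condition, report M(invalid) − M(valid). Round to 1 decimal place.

95.3 ms

invalid: exclude 1417
M(valid) = 1636/5 = 327.200
M(invalid) = 3380/8 = 422.500
Difference = 422.500 − 327.200 = 95.300 ms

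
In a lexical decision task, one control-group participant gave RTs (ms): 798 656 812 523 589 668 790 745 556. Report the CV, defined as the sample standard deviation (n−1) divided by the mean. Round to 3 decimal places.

0.161

n = 9, Σ = 6137, M = 681.8889
Σ(x−M)² = 96666.889; s = √(96666.889/8) = 109.9243
CV = 109.9243 / 681.8889 = 0.16121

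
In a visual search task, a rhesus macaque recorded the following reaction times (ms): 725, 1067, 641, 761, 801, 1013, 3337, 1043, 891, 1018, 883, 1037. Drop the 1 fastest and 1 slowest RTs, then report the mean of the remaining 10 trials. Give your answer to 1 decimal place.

923.9 ms

Sorted: 641, 725, 761, 801, 883, 891, 1013, 1018, 1037, 1043, 1067, 3337
Drop lowest 1 (641) and highest 1 (3337)
Remaining (n=10): Σ = 9239, mean = 9239/10 = 923.900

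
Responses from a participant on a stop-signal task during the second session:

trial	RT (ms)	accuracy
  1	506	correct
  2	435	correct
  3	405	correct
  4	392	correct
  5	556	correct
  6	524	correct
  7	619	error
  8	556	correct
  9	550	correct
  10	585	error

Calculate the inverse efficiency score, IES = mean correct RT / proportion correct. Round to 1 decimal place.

613.1 ms

Correct trials (n=8): 506, 435, 405, 392, 556, 524, 556, 550
Mean correct RT = 3924/8 = 490.5000 ms
Proportion correct = 8/10
IES = 490.5000 / (8/10) = 613.125 ms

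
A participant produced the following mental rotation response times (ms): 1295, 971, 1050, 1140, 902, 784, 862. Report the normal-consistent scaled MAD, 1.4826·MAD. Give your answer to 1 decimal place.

Sorted: 784, 862, 902, 971, 1050, 1140, 1295 → median = 971
|x − 971| sorted: 0, 69, 79, 109, 169, 187, 324 → MAD = 109
Robust SD ≈ 1.4826 × 109 = 161.603

161.6 ms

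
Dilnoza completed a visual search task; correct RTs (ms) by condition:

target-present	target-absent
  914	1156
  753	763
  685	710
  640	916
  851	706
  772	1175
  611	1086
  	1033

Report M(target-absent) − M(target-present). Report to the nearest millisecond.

197 ms

M(target-present) = 5226/7 = 746.571
M(target-absent) = 7545/8 = 943.125
Difference = 943.125 − 746.571 = 196.554 ms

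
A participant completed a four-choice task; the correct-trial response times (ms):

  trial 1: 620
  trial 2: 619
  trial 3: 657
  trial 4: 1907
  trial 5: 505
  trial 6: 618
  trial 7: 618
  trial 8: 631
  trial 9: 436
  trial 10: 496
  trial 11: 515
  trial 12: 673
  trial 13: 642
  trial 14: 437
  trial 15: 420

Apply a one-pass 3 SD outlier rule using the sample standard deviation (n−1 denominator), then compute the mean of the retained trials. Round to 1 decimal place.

n = 15, ΣRT = 9794, M = 652.933
Σ(x−M)² = 1791862.93; s = √(1791862.93/14) = 357.757
Cutoffs: 652.933 ± 3·357.757 → [-420.3, 1726.2]
Outside: 1907 → excluded.
Retained (n=14): Σ = 7887, mean = 7887/14 = 563.357

563.4 ms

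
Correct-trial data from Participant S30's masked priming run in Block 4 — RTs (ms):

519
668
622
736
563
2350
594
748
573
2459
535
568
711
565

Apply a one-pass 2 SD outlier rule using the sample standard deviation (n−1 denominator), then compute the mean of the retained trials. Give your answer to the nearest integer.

n = 14, ΣRT = 12211, M = 872.214
Σ(x−M)² = 5553970.36; s = √(5553970.36/13) = 653.627
Cutoffs: 872.214 ± 2·653.627 → [-435.0, 2179.5]
Outside: 2350, 2459 → excluded.
Retained (n=12): Σ = 7402, mean = 7402/12 = 616.833

617 ms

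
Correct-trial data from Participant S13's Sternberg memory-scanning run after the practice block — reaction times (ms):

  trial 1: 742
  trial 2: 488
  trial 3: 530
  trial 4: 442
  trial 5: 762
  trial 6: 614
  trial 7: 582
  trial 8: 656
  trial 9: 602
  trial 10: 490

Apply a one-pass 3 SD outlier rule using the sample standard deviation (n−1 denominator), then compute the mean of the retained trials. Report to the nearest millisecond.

n = 10, ΣRT = 5908, M = 590.800
Σ(x−M)² = 103729.60; s = √(103729.60/9) = 107.357
Cutoffs: 590.800 ± 3·107.357 → [268.7, 912.9]
No RTs fall outside the cutoffs; all 10 retained. Mean = 5908/10 = 590.800

591 ms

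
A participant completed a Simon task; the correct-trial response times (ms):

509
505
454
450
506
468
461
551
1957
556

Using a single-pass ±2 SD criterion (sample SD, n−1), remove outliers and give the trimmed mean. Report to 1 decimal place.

n = 10, ΣRT = 6417, M = 641.700
Σ(x−M)² = 1935100.10; s = √(1935100.10/9) = 463.693
Cutoffs: 641.700 ± 2·463.693 → [-285.7, 1569.1]
Outside: 1957 → excluded.
Retained (n=9): Σ = 4460, mean = 4460/9 = 495.556

495.6 ms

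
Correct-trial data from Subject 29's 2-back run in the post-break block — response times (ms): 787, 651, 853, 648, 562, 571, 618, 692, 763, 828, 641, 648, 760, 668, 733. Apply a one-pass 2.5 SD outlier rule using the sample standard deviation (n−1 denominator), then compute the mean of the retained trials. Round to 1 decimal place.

n = 15, ΣRT = 10423, M = 694.867
Σ(x−M)² = 110411.73; s = √(110411.73/14) = 88.806
Cutoffs: 694.867 ± 2.5·88.806 → [472.9, 916.9]
No RTs fall outside the cutoffs; all 15 retained. Mean = 10423/15 = 694.867

694.9 ms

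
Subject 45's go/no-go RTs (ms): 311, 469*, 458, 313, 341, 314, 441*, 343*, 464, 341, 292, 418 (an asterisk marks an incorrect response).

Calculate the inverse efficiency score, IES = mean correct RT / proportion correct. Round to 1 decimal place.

Correct trials (n=9): 311, 458, 313, 341, 314, 464, 341, 292, 418
Mean correct RT = 3252/9 = 361.3333 ms
Proportion correct = 9/12
IES = 361.3333 / (9/12) = 481.778 ms

481.8 ms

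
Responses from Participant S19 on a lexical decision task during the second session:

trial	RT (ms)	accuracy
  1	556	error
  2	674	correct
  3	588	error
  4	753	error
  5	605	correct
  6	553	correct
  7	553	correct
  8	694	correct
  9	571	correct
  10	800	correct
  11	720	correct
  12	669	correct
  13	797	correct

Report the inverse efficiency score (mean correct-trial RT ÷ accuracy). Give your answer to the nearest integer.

Correct trials (n=10): 674, 605, 553, 553, 694, 571, 800, 720, 669, 797
Mean correct RT = 6636/10 = 663.6000 ms
Proportion correct = 10/13
IES = 663.6000 / (10/13) = 862.680 ms

863 ms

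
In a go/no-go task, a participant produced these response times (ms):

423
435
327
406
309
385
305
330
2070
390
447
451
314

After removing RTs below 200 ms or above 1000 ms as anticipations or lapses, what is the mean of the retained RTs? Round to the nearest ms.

377 ms

Excluded: 2070
Retained (n=12): Σ = 4522
Mean = 4522/12 = 376.8333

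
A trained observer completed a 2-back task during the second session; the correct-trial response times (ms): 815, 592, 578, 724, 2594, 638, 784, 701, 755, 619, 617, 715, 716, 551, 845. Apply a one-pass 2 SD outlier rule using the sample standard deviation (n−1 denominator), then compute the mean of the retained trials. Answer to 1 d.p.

689.3 ms

n = 15, ΣRT = 12244, M = 816.267
Σ(x−M)² = 3495898.93; s = √(3495898.93/14) = 499.707
Cutoffs: 816.267 ± 2·499.707 → [-183.1, 1815.7]
Outside: 2594 → excluded.
Retained (n=14): Σ = 9650, mean = 9650/14 = 689.286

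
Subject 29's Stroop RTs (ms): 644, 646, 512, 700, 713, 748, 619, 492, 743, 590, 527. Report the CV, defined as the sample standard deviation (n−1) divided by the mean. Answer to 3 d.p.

0.146

n = 11, Σ = 6934, M = 630.3636
Σ(x−M)² = 84230.545; s = √(84230.545/10) = 91.7772
CV = 91.7772 / 630.3636 = 0.14559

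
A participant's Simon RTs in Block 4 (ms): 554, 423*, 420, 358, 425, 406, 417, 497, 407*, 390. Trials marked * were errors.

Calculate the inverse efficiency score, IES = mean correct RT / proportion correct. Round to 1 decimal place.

Correct trials (n=8): 554, 420, 358, 425, 406, 417, 497, 390
Mean correct RT = 3467/8 = 433.3750 ms
Proportion correct = 8/10
IES = 433.3750 / (8/10) = 541.719 ms

541.7 ms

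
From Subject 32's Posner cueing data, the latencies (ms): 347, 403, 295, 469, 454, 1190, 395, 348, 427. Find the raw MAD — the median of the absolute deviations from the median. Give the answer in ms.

Sorted: 295, 347, 348, 395, 403, 427, 454, 469, 1190 → median = 403
|x − 403|: 56, 0, 108, 66, 51, 787, 8, 55, 24
Sorted deviations: 0, 8, 24, 51, 55, 56, 66, 108, 787 → MAD = 55

55 ms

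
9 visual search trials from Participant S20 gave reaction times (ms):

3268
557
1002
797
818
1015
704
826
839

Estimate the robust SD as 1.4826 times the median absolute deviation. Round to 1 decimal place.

180.9 ms

Sorted: 557, 704, 797, 818, 826, 839, 1002, 1015, 3268 → median = 826
|x − 826| sorted: 0, 8, 13, 29, 122, 176, 189, 269, 2442 → MAD = 122
Robust SD ≈ 1.4826 × 122 = 180.877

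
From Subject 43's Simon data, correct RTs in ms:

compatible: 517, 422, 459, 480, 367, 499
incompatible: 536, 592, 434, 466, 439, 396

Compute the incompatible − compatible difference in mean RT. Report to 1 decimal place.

19.8 ms

M(compatible) = 2744/6 = 457.333
M(incompatible) = 2863/6 = 477.167
Difference = 477.167 − 457.333 = 19.833 ms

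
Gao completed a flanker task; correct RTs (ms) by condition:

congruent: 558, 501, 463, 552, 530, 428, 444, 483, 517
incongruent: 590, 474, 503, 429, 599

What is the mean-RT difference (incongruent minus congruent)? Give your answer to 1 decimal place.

21.7 ms

M(congruent) = 4476/9 = 497.333
M(incongruent) = 2595/5 = 519.000
Difference = 519.000 − 497.333 = 21.667 ms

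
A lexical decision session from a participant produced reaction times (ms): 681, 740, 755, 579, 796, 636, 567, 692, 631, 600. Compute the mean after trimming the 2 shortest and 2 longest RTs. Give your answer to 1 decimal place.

663.3 ms

Sorted: 567, 579, 600, 631, 636, 681, 692, 740, 755, 796
Drop lowest 2 (567, 579) and highest 2 (755, 796)
Remaining (n=6): Σ = 3980, mean = 3980/6 = 663.333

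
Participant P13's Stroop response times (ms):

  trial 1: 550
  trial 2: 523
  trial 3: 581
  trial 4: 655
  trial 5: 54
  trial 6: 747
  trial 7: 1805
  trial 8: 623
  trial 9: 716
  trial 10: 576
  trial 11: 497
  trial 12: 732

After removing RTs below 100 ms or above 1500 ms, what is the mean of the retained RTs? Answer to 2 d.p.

Excluded: 54, 1805
Retained (n=10): Σ = 6200
Mean = 6200/10 = 620.0000

620.00 ms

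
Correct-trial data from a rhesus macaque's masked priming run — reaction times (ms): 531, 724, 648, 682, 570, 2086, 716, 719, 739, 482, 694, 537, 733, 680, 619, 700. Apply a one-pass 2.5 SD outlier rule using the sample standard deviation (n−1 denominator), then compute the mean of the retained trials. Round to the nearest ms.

n = 16, ΣRT = 11860, M = 741.250
Σ(x−M)² = 2027153.00; s = √(2027153.00/15) = 367.619
Cutoffs: 741.250 ± 2.5·367.619 → [-177.8, 1660.3]
Outside: 2086 → excluded.
Retained (n=15): Σ = 9774, mean = 9774/15 = 651.600

652 ms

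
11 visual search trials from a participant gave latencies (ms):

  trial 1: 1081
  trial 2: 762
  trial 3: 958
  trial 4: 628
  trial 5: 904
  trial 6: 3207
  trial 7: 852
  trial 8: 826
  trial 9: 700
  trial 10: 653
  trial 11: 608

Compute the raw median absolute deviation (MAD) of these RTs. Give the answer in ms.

Sorted: 608, 628, 653, 700, 762, 826, 852, 904, 958, 1081, 3207 → median = 826
|x − 826|: 255, 64, 132, 198, 78, 2381, 26, 0, 126, 173, 218
Sorted deviations: 0, 26, 64, 78, 126, 132, 173, 198, 218, 255, 2381 → MAD = 132

132 ms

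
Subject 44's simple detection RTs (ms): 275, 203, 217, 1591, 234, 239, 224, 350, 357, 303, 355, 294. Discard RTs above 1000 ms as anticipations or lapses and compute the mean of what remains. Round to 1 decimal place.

Excluded: 1591
Retained (n=11): Σ = 3051
Mean = 3051/11 = 277.3636

277.4 ms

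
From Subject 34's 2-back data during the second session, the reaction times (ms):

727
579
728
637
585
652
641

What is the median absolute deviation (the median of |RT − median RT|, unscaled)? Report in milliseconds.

56 ms

Sorted: 579, 585, 637, 641, 652, 727, 728 → median = 641
|x − 641|: 86, 62, 87, 4, 56, 11, 0
Sorted deviations: 0, 4, 11, 56, 62, 86, 87 → MAD = 56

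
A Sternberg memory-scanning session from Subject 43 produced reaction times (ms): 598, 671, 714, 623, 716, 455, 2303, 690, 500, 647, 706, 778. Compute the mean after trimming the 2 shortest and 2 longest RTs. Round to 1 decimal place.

Sorted: 455, 500, 598, 623, 647, 671, 690, 706, 714, 716, 778, 2303
Drop lowest 2 (455, 500) and highest 2 (778, 2303)
Remaining (n=8): Σ = 5365, mean = 5365/8 = 670.625

670.6 ms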